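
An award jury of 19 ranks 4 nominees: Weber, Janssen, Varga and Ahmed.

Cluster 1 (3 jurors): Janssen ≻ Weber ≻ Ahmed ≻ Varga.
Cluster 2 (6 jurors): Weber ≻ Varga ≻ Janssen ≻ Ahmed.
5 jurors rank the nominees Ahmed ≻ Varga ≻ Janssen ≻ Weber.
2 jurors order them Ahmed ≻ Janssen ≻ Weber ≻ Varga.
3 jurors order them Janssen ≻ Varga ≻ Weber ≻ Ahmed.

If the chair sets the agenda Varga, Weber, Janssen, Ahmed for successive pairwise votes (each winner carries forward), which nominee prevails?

Janssen

Round 1: Varga vs Weber — 8–11, Weber advances.
Round 2: Weber vs Janssen — 6–13, Janssen advances.
Round 3: Janssen vs Ahmed — 12–7, Janssen advances.
The agenda winner is Janssen.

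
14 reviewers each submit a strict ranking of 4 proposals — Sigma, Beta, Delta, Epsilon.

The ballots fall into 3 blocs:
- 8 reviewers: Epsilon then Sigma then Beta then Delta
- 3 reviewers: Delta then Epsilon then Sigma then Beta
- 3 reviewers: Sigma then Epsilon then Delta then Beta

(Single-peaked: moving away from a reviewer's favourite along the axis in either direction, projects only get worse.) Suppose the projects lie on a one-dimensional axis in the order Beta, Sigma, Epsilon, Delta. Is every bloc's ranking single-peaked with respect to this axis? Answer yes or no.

yes

Axis positions: Beta=1, Sigma=2, Epsilon=3, Delta=4.
Bloc 1 (peak Epsilon at position 3): ranking walks positions 3-2-1-4, expanding outward from the peak — single-peaked.
Bloc 2 (peak Delta at position 4): ranking walks positions 4-3-2-1, expanding outward from the peak — single-peaked.
Bloc 3 (peak Sigma at position 2): ranking walks positions 2-3-4-1, expanding outward from the peak — single-peaked.
Every ranking is single-peaked on this axis.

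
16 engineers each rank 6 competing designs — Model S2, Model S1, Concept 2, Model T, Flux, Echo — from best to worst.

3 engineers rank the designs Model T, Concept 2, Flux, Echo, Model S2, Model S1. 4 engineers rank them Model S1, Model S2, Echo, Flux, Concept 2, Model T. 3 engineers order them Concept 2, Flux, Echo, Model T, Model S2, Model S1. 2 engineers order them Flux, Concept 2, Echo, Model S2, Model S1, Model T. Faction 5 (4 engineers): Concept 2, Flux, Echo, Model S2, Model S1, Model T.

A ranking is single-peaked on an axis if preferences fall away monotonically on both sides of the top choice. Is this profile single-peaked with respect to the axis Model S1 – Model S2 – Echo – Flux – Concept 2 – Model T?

Axis positions: Model S1=1, Model S2=2, Echo=3, Flux=4, Concept 2=5, Model T=6.
Faction 1 (peak Model T at position 6): ranking walks positions 6-5-4-3-2-1, expanding outward from the peak — single-peaked.
Faction 2 (peak Model S1 at position 1): ranking walks positions 1-2-3-4-5-6, expanding outward from the peak — single-peaked.
Faction 3 (peak Concept 2 at position 5): ranking walks positions 5-4-3-6-2-1, expanding outward from the peak — single-peaked.
Faction 4 (peak Flux at position 4): ranking walks positions 4-5-3-2-1-6, expanding outward from the peak — single-peaked.
Faction 5 (peak Concept 2 at position 5): ranking walks positions 5-4-3-2-1-6, expanding outward from the peak — single-peaked.
Every ranking is single-peaked on this axis.

yes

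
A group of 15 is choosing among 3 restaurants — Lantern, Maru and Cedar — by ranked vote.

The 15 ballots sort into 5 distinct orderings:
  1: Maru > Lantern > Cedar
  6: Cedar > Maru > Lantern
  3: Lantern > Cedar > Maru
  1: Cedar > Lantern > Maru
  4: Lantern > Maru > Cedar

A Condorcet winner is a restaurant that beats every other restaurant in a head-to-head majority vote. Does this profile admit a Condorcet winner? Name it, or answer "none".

Lantern

Check each pair by majority over 15 ballots:
Lantern vs Maru: Lantern wins 8–7.
Lantern vs Cedar: Lantern wins 8–7.
Maru vs Cedar: Cedar wins 10–5.
Lantern beats each of Maru, Cedar — Lantern is the Condorcet winner.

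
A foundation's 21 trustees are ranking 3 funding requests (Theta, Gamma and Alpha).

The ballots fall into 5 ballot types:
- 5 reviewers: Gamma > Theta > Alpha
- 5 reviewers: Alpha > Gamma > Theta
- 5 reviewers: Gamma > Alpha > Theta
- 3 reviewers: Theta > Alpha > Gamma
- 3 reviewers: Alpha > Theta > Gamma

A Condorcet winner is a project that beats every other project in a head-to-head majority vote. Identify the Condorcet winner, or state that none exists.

Alpha

Pairwise majorities:
Theta vs Gamma: Gamma, 15–6.
Theta vs Alpha: 8 to 13, Alpha.
Gamma vs Alpha: Alpha, 11–10.
Only Alpha has no losses; Alpha is the Condorcet winner.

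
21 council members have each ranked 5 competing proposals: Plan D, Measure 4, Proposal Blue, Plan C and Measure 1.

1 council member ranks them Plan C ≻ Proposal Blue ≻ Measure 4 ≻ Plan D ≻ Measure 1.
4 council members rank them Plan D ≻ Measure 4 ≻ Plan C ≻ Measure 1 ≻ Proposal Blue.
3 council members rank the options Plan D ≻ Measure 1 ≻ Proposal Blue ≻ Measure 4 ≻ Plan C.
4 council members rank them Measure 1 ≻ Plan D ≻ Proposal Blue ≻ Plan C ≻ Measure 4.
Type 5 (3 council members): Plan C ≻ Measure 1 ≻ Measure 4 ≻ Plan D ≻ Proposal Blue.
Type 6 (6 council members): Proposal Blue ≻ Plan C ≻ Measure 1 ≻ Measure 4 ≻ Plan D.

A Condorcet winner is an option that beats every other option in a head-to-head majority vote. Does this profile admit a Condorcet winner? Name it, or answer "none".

Pairwise majorities:
Plan D vs Measure 4: 4+3+4 = 11 for Plan D, 10 for Measure 4 — Plan D by 11–10.
Plan D vs Proposal Blue: Plan D, 14–7.
Plan D vs Plan C: Plan D is ranked higher on 4+3+4 = 11 ballots, Plan C on 10. Plan D wins 11–10.
Plan D vs Measure 1: 8 to 13, Measure 1.
Measure 4 vs Proposal Blue: Measure 4 preferred on 4+3 = 7 ballots; Proposal Blue wins 14–7.
Measure 4–Plan C: Plan C 14–7.
Measure 4 vs Measure 1: Measure 1 wins 16–5.
Proposal Blue vs Plan C: 13 to 8, Proposal Blue.
Proposal Blue vs Measure 1: Measure 1, 14–7.
Plan C–Measure 1: Plan C 14–7.
Every option loses at least once (Plan D loses to Measure 1; Measure 4 loses to Plan D; Proposal Blue loses to Plan D; Plan C loses to Plan D; Measure 1 loses to Plan C). The majority relation contains the cycle Plan D beats Plan C beats Measure 1 beats Plan D, so there is no Condorcet winner.

none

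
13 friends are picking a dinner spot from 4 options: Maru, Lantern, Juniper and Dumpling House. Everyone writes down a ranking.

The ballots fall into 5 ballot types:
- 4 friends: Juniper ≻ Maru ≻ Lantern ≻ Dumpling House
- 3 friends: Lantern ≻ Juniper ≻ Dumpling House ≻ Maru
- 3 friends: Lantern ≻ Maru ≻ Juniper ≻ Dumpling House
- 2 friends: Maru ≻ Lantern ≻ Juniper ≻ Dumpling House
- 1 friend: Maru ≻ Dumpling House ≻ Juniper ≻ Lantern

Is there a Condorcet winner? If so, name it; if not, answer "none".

none

Check each pair by majority over 13 ballots:
Maru vs Lantern: Maru preferred on 4+2+1 = 7 ballots; Maru wins 7–6.
Maru vs Juniper: Juniper wins 7–6.
Maru–Dumpling House: Maru 10–3.
Lantern–Juniper: Lantern 8–5.
Lantern vs Dumpling House: Lantern is ranked higher on 4+3+3+2 = 12 ballots, Dumpling House on 1. Lantern wins 12–1.
Juniper vs Dumpling House: Juniper preferred on 4+3+3+2 = 12 ballots; Juniper wins 12–1.
Every restaurant loses at least once (Maru loses to Juniper; Lantern loses to Maru; Juniper loses to Lantern; Dumpling House loses to Maru). The majority relation contains the cycle Maru > Lantern > Juniper > Maru, so there is no Condorcet winner.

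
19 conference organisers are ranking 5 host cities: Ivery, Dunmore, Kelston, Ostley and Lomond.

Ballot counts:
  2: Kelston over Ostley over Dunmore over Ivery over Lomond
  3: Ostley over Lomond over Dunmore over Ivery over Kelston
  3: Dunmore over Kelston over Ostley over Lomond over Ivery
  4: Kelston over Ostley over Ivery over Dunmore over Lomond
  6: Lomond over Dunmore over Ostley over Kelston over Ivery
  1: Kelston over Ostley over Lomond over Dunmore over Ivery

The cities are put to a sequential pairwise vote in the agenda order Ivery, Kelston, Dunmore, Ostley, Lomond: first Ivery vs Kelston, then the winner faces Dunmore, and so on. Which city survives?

Ostley

Round 1: Ivery vs Kelston — 3–16, Kelston advances.
Round 2: Kelston vs Dunmore — 7–12, Dunmore advances.
Round 3: Dunmore vs Ostley — 9–10, Ostley advances.
Round 4: Ostley vs Lomond — 13–6, Ostley advances.
Ostley survives the agenda.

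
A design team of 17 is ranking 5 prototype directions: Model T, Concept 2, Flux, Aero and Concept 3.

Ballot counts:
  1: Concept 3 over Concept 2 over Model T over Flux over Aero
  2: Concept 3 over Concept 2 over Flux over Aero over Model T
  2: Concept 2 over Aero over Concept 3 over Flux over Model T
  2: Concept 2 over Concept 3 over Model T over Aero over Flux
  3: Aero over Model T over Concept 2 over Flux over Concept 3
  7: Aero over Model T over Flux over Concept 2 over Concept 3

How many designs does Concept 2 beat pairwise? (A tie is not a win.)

2

Concept 2 against each rival (17 engineers):
Concept 2–Model T: Model T 10–7.
Concept 2 vs Flux: Concept 2 wins 10–7.
Concept 2 vs Aero: Aero wins 10–7.
Concept 2 vs Concept 3: Concept 2, 14–3.
Concept 2 beats Flux, Concept 3; loses to Model T, Aero — 2 pairwise wins.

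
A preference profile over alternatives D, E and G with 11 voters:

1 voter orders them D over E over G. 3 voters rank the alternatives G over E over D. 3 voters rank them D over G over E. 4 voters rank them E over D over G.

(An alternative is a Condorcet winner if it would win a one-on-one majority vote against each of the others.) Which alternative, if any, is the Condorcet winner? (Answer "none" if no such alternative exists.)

Check each pair by majority over 11 ballots:
D vs E: E, 7–4.
D vs G: D, 8–3.
E vs G: G, 6–5.
Each alternative drops at least one matchup (D loses to E; E loses to G; G loses to D); the cycle D > G > E > D rules out a Condorcet winner.

none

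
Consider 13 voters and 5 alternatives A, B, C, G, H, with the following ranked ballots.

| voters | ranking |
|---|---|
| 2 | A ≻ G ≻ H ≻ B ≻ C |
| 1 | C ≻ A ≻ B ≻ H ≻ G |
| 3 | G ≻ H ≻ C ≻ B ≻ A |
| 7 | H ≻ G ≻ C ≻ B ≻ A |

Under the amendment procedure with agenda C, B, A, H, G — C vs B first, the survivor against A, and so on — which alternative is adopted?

Round 1: C vs B — 11–2, C advances.
Round 2: C vs A — 11–2, C advances.
Round 3: C vs H — 1–12, H advances.
Round 4: H vs G — 8–5, H advances.
H survives the agenda.

H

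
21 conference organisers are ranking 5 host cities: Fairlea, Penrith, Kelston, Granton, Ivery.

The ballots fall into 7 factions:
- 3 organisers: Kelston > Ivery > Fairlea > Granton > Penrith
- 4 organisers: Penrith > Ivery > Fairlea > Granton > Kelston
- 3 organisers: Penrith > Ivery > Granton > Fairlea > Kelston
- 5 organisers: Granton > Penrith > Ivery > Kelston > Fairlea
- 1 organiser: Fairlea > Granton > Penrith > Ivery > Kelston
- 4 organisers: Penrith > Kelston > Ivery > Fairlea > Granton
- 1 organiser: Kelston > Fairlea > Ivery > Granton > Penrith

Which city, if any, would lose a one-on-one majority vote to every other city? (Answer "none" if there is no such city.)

Head-to-head results (21 organisers):
Fairlea vs Penrith: 3+1+1 = 5 for Fairlea, 16 for Penrith — Penrith by 16–5.
Fairlea vs Kelston: Kelston, 13–8.
Fairlea vs Granton: 13 to 8, Fairlea.
Fairlea vs Ivery: 1+1 = 2 for Fairlea, 19 for Ivery — Ivery by 19–2.
Penrith vs Kelston: 17 to 4, Penrith.
Penrith vs Granton: Penrith preferred on 4+3+4 = 11 ballots; Penrith wins 11–10.
Penrith vs Ivery: Penrith, 17–4.
Kelston vs Granton: Granton wins 13–8.
Kelston vs Ivery: Kelston is ranked higher on 3+4+1 = 8 ballots, Ivery on 13. Ivery wins 13–8.
Granton vs Ivery: Ivery, 15–6.
No city is winless: Fairlea beats Granton; Penrith beats Fairlea; Kelston beats Fairlea; Granton beats Kelston; Ivery beats Fairlea. There is no Condorcet loser.

none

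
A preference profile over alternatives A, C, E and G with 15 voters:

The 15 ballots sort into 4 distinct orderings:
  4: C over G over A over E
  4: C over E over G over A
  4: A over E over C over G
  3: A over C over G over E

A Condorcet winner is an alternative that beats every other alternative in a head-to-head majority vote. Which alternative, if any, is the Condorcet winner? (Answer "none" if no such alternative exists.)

C

Head-to-head results (15 voters):
A–C: C 8–7.
A–E: A 11–4.
A vs G: 7 to 8, G.
C vs E: C preferred on 4+4+3 = 11 ballots; C wins 11–4.
C vs G: C preferred on 4+4+4+3 = 15 ballots; C wins 15–0.
E vs G: E preferred on 4+4 = 8 ballots; E wins 8–7.
C beats each of A, E, G — C is the Condorcet winner.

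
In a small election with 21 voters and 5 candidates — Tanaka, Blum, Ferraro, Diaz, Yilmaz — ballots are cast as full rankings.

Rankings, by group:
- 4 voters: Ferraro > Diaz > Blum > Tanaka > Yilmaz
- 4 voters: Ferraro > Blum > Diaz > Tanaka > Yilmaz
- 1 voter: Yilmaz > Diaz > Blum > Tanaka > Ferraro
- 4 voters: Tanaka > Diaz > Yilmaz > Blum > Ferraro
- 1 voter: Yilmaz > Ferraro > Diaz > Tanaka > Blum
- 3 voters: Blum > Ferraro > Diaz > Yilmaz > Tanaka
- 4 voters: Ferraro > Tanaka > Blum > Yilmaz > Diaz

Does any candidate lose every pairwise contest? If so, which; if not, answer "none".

Yilmaz

Pairwise majorities:
Tanaka vs Blum: Blum, 12–9.
Tanaka vs Ferraro: 5 to 16, Ferraro.
Tanaka–Diaz: Diaz 13–8.
Tanaka vs Yilmaz: Tanaka wins 16–5.
Blum vs Ferraro: 8 to 13, Ferraro.
Blum vs Diaz: 4+3+4 = 11 for Blum, 10 for Diaz — Blum by 11–10.
Blum vs Yilmaz: Blum wins 15–6.
Ferraro vs Diaz: Ferraro is ranked higher on 4+4+1+3+4 = 16 ballots, Diaz on 5. Ferraro wins 16–5.
Ferraro vs Yilmaz: Ferraro wins 15–6.
Diaz vs Yilmaz: Diaz wins 15–6.
Yilmaz is beaten in every head-to-head and is the Condorcet loser.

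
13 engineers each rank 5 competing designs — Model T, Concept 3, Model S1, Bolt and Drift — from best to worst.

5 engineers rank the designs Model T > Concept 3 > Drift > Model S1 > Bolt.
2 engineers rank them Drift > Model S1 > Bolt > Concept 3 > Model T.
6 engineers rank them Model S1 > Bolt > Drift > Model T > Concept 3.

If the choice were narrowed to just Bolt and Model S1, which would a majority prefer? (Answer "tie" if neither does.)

No ballot ranks Bolt above Model S1: 0.
Ballots ranking Model S1 above Bolt: 13 − 0 = 13.
Model S1 wins the head-to-head 13–0.

Model S1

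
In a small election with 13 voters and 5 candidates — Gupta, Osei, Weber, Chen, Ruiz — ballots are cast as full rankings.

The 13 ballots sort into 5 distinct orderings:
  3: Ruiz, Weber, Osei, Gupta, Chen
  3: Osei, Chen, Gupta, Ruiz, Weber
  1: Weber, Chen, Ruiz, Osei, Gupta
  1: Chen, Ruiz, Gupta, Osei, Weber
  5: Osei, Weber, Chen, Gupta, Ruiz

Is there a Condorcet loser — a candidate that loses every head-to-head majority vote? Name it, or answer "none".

Pairwise majorities:
Gupta vs Osei: Osei wins 12–1.
Gupta vs Weber: Gupta is ranked higher on 3+1 = 4 ballots, Weber on 9. Weber wins 9–4.
Gupta vs Chen: 3 for Gupta, 10 for Chen — Chen by 10–3.
Gupta–Ruiz: Gupta 8–5.
Osei vs Weber: 3+1+5 = 9 for Osei, 4 for Weber — Osei by 9–4.
Osei vs Chen: Osei is ranked higher on 3+3+5 = 11 ballots, Chen on 2. Osei wins 11–2.
Osei vs Ruiz: Osei wins 8–5.
Weber vs Chen: 9 to 4, Weber.
Weber–Ruiz: Ruiz 7–6.
Chen–Ruiz: Chen 10–3.
No candidate is winless: Gupta beats Ruiz; Osei beats Gupta; Weber beats Gupta; Chen beats Gupta; Ruiz beats Weber. There is no Condorcet loser.

none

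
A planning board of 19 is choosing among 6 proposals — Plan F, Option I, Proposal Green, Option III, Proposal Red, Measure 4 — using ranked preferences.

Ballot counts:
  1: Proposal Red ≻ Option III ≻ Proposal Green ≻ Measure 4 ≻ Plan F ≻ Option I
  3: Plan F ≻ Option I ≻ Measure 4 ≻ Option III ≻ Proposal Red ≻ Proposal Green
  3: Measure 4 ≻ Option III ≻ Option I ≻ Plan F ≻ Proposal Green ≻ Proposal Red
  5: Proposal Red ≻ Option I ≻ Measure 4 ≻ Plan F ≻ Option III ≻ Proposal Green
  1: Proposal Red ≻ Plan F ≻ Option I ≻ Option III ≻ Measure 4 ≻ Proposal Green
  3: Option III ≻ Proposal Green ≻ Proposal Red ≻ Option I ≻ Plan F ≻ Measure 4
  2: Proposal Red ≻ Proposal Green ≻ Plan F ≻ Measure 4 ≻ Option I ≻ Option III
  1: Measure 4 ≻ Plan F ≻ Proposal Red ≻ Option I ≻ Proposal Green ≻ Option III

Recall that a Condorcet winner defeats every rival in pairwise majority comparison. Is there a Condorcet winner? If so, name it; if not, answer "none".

Proposal Red

Head-to-head results (19 council members):
Plan F vs Option I: Plan F preferred on 1+3+1+2+1 = 8 ballots; Option I wins 11–8.
Plan F vs Proposal Green: 13 to 6, Plan F.
Plan F vs Option III: 3+5+1+2+1 = 12 for Plan F, 7 for Option III — Plan F by 12–7.
Plan F vs Proposal Red: Plan F preferred on 3+3+1 = 7 ballots; Proposal Red wins 12–7.
Plan F vs Measure 4: Measure 4 wins 10–9.
Option I vs Proposal Green: Option I wins 13–6.
Option I vs Option III: Option I preferred on 3+5+1+2+1 = 12 ballots; Option I wins 12–7.
Option I vs Proposal Red: Proposal Red wins 13–6.
Option I vs Measure 4: 12 to 7, Option I.
Proposal Green vs Option III: Option III wins 16–3.
Proposal Green vs Proposal Red: Proposal Green preferred on 3+3 = 6 ballots; Proposal Red wins 13–6.
Proposal Green vs Measure 4: Proposal Green is ranked higher on 1+3+2 = 6 ballots, Measure 4 on 13. Measure 4 wins 13–6.
Option III vs Proposal Red: Proposal Red, 10–9.
Option III vs Measure 4: 1+1+3 = 5 for Option III, 14 for Measure 4 — Measure 4 by 14–5.
Proposal Red vs Measure 4: 12 to 7, Proposal Red.
Only Proposal Red has no losses; Proposal Red is the Condorcet winner.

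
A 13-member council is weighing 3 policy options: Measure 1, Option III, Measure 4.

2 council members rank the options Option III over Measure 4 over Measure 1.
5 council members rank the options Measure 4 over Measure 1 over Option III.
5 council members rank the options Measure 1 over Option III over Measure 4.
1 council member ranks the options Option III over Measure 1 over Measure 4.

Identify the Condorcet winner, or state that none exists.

none

Check each pair by majority over 13 ballots:
Measure 1 vs Option III: Measure 1 preferred on 5+5 = 10 ballots; Measure 1 wins 10–3.
Measure 1 vs Measure 4: Measure 1 preferred on 5+1 = 6 ballots; Measure 4 wins 7–6.
Option III vs Measure 4: 2+5+1 = 8 for Option III, 5 for Measure 4 — Option III by 8–5.
No option is unbeaten: Measure 1 loses to Measure 4; Option III loses to Measure 1; Measure 4 loses to Option III. In particular Measure 1 → Option III → Measure 4 → Measure 1 is a majority cycle — no Condorcet winner exists.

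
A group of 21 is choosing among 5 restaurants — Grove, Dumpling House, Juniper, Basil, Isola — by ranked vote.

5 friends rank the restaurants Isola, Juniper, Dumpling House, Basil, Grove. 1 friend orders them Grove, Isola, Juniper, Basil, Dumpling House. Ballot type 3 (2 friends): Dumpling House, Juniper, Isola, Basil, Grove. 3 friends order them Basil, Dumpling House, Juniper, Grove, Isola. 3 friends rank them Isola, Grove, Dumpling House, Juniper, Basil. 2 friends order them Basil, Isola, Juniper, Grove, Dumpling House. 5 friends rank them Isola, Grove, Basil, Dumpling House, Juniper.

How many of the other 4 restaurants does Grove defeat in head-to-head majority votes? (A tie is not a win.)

1

Grove against each rival (21 friends):
Grove–Dumpling House: Grove 11–10.
Grove–Juniper: Juniper 12–9.
Grove vs Basil: Grove preferred on 1+3+5 = 9 ballots; Basil wins 12–9.
Grove vs Isola: Isola, 17–4.
Grove beats Dumpling House; loses to Juniper, Basil, Isola — 1 pairwise win.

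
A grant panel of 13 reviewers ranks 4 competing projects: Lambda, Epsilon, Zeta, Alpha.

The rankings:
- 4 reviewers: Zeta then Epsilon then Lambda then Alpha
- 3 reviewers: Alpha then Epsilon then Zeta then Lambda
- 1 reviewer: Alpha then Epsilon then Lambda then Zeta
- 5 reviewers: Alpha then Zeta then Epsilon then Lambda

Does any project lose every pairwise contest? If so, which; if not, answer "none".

Lambda

Pairwise majorities:
Lambda vs Epsilon: 0 to 13, Epsilon.
Lambda vs Zeta: Zeta, 12–1.
Lambda vs Alpha: Alpha wins 9–4.
Epsilon vs Zeta: Zeta, 9–4.
Epsilon vs Alpha: Alpha wins 9–4.
Zeta vs Alpha: Alpha, 9–4.
Lambda is beaten in every head-to-head and is the Condorcet loser.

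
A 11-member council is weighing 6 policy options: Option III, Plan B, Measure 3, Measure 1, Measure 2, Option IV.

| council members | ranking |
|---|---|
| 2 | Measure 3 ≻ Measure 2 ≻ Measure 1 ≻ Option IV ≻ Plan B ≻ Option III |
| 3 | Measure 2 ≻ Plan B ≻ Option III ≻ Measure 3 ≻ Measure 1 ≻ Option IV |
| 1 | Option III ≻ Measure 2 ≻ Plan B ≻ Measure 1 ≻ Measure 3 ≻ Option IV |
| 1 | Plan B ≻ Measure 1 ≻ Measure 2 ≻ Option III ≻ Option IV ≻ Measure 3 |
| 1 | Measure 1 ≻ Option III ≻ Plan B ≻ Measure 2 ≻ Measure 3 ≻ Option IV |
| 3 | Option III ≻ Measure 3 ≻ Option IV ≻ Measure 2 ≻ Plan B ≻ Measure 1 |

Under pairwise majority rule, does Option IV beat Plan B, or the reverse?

Ballots ranking Option IV above Plan B: 2 + 3 = 5.
Ballots ranking Plan B above Option IV: 11 − 5 = 6.
Plan B wins the head-to-head 6–5.

Plan B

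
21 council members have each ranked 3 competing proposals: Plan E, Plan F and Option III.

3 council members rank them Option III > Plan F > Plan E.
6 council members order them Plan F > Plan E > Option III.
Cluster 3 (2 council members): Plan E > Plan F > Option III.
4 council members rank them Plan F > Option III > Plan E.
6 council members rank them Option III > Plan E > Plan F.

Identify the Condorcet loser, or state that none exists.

Pairwise majorities:
Plan E vs Plan F: Plan E preferred on 2+6 = 8 ballots; Plan F wins 13–8.
Plan E vs Option III: Plan E is ranked higher on 6+2 = 8 ballots, Option III on 13. Option III wins 13–8.
Plan F vs Option III: 6+2+4 = 12 for Plan F, 9 for Option III — Plan F by 12–9.
Plan E loses to every other option — it is the Condorcet loser.

Plan E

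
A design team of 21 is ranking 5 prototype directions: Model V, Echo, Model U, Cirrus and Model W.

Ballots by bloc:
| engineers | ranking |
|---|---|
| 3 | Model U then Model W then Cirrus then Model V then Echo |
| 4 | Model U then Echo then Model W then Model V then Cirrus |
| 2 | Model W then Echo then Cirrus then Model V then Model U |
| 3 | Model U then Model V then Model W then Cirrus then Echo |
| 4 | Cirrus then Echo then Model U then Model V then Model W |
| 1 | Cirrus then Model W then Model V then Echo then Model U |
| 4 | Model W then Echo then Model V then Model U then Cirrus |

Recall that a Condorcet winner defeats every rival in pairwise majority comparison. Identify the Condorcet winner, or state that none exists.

none

Head-to-head results (21 engineers):
Model V vs Echo: Model V preferred on 3+3+1 = 7 ballots; Echo wins 14–7.
Model V vs Model U: 2+1+4 = 7 for Model V, 14 for Model U — Model U by 14–7.
Model V–Cirrus: Model V 11–10.
Model V vs Model W: 7 to 14, Model W.
Echo vs Model U: Echo, 11–10.
Echo vs Cirrus: 10 to 11, Cirrus.
Echo vs Model W: Model W, 13–8.
Model U vs Cirrus: 3+4+3+4 = 14 for Model U, 7 for Cirrus — Model U by 14–7.
Model U vs Model W: Model U wins 14–7.
Cirrus vs Model W: Model W wins 16–5.
No design is unbeaten: Model V loses to Echo; Echo loses to Cirrus; Model U loses to Echo; Cirrus loses to Model V; Model W loses to Model U. In particular Model V > Cirrus > Echo > Model V is a majority cycle — no Condorcet winner exists.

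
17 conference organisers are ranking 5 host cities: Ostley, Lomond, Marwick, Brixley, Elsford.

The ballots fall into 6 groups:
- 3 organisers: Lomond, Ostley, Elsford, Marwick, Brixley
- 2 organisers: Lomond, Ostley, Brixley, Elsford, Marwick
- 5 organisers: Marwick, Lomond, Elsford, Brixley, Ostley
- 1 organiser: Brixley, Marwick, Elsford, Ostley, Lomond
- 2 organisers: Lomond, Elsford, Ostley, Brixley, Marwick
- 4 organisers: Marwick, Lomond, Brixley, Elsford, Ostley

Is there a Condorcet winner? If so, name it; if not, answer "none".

Marwick

Head-to-head results (17 organisers):
Ostley–Lomond: Lomond 16–1.
Ostley–Marwick: Marwick 10–7.
Ostley vs Brixley: Brixley, 10–7.
Ostley vs Elsford: Elsford, 12–5.
Lomond vs Marwick: Marwick wins 10–7.
Lomond vs Brixley: Lomond, 16–1.
Lomond–Elsford: Lomond 16–1.
Marwick vs Brixley: Marwick wins 12–5.
Marwick vs Elsford: Marwick, 10–7.
Brixley vs Elsford: Elsford wins 10–7.
Only Marwick has no losses; Marwick is the Condorcet winner.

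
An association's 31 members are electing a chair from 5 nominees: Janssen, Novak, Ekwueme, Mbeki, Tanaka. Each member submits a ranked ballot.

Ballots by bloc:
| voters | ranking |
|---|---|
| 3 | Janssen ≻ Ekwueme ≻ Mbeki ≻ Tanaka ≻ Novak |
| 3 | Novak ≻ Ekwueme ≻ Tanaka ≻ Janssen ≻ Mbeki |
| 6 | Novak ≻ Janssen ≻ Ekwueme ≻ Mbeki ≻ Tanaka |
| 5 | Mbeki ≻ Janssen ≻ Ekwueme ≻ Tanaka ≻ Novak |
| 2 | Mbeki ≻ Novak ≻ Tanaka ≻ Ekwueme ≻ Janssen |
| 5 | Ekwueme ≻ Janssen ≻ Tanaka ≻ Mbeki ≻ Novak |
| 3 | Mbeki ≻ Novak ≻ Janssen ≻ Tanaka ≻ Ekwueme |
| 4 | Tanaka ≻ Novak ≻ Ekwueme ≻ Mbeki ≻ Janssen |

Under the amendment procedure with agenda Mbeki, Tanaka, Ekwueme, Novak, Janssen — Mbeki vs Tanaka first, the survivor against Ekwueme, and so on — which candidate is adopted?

Novak

Round 1: Mbeki vs Tanaka — 19–12, Mbeki advances.
Round 2: Mbeki vs Ekwueme — 10–21, Ekwueme advances.
Round 3: Ekwueme vs Novak — 13–18, Novak advances.
Round 4: Novak vs Janssen — 18–13, Novak advances.
The agenda winner is Novak.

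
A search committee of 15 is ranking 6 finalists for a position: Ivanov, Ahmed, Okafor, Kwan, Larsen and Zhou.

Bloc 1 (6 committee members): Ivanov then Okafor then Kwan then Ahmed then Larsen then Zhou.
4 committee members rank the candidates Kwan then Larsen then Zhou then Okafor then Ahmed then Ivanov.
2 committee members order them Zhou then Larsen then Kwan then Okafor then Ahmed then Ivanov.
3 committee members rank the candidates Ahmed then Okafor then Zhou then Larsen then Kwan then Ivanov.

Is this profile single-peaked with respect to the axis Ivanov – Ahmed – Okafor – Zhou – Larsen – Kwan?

Axis positions: Ivanov=1, Ahmed=2, Okafor=3, Zhou=4, Larsen=5, Kwan=6.
Bloc 1: ranking walks positions 1-3-6-2-5-4; Okafor is ranked above Ahmed even though Ahmed lies between Okafor and the peak Ivanov on the axis — preferences dip and rise again. Not single-peaked.
Bloc 2 (peak Kwan at position 6): ranking walks positions 6-5-4-3-2-1, expanding outward from the peak — single-peaked.
Bloc 3 (peak Zhou at position 4): ranking walks positions 4-5-6-3-2-1, expanding outward from the peak — single-peaked.
Bloc 4 (peak Ahmed at position 2): ranking walks positions 2-3-4-5-6-1, expanding outward from the peak — single-peaked.
Bloc 1 violates single-peakedness, so the profile is not single-peaked on this axis.

no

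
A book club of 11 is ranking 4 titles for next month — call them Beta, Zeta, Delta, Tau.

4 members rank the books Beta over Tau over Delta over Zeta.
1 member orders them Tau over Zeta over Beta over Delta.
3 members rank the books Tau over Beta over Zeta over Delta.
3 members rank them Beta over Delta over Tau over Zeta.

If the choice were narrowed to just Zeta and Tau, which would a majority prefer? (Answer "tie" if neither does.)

No ballot ranks Zeta above Tau: 0.
Ballots ranking Tau above Zeta: 11 − 0 = 11.
Tau wins the head-to-head 11–0.

Tau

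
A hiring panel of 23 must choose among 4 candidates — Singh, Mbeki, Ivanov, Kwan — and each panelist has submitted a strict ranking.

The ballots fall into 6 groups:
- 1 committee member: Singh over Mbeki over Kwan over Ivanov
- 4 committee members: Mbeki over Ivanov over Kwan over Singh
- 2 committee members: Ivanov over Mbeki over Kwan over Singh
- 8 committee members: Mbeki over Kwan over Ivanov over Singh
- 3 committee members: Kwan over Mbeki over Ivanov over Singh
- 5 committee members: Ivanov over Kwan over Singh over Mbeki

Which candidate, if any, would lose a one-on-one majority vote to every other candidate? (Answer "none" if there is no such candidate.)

Pairwise majorities:
Singh vs Mbeki: Singh is ranked higher on 1+5 = 6 ballots, Mbeki on 17. Mbeki wins 17–6.
Singh vs Ivanov: 1 to 22, Ivanov.
Singh–Kwan: Kwan 22–1.
Mbeki vs Ivanov: Mbeki wins 16–7.
Mbeki vs Kwan: Mbeki preferred on 1+4+2+8 = 15 ballots; Mbeki wins 15–8.
Ivanov vs Kwan: Ivanov preferred on 4+2+5 = 11 ballots; Kwan wins 12–11.
Singh is beaten in every head-to-head and is the Condorcet loser.

Singh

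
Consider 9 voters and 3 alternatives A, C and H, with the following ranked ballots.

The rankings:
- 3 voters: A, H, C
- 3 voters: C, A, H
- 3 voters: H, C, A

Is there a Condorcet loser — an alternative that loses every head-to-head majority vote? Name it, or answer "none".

Pairwise majorities:
A–C: C 6–3.
A vs H: A, 6–3.
C vs H: H, 6–3.
Every alternative wins at least one matchup (A beats H; C beats A; H beats C), so there is no Condorcet loser.

none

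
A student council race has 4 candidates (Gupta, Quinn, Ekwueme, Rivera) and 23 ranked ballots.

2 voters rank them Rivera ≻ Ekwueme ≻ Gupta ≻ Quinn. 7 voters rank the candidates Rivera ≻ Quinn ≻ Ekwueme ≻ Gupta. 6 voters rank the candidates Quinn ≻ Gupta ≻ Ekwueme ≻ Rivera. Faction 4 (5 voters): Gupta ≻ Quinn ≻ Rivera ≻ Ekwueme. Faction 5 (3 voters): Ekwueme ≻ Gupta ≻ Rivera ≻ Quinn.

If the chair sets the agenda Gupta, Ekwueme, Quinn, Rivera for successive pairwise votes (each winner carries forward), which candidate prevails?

Rivera

Round 1: Gupta vs Ekwueme — 11–12, Ekwueme advances.
Round 2: Ekwueme vs Quinn — 5–18, Quinn advances.
Round 3: Quinn vs Rivera — 11–12, Rivera advances.
Rivera survives the agenda.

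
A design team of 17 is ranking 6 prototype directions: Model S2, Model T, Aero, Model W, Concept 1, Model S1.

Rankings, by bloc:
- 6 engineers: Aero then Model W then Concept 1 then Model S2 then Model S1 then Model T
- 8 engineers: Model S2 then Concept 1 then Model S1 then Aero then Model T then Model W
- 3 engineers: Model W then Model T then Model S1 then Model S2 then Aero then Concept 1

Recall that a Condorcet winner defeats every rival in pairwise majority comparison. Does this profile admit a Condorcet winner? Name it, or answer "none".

Pairwise majorities:
Model S2 vs Model T: Model S2 preferred on 6+8 = 14 ballots; Model S2 wins 14–3.
Model S2 vs Aero: 8+3 = 11 for Model S2, 6 for Aero — Model S2 by 11–6.
Model S2 vs Model W: 8 to 9, Model W.
Model S2 vs Concept 1: 11 to 6, Model S2.
Model S2 vs Model S1: 6+8 = 14 for Model S2, 3 for Model S1 — Model S2 by 14–3.
Model T vs Aero: 3 for Model T, 14 for Aero — Aero by 14–3.
Model T vs Model W: 8 to 9, Model W.
Model T vs Concept 1: 3 to 14, Concept 1.
Model T vs Model S1: 3 for Model T, 14 for Model S1 — Model S1 by 14–3.
Aero vs Model W: 14 to 3, Aero.
Aero vs Concept 1: 9 to 8, Aero.
Aero vs Model S1: Aero is ranked higher on 6 ballots, Model S1 on 11. Model S1 wins 11–6.
Model W vs Concept 1: 6+3 = 9 for Model W, 8 for Concept 1 — Model W by 9–8.
Model W vs Model S1: Model W is ranked higher on 6+3 = 9 ballots, Model S1 on 8. Model W wins 9–8.
Concept 1 vs Model S1: Concept 1 is ranked higher on 6+8 = 14 ballots, Model S1 on 3. Concept 1 wins 14–3.
Every design loses at least once (Model S2 loses to Model W; Model T loses to Model S2; Aero loses to Model S2; Model W loses to Aero; Concept 1 loses to Model S2; Model S1 loses to Model S2). The majority relation contains the cycle Model S2 beats Aero beats Model W beats Model S2, so there is no Condorcet winner.

none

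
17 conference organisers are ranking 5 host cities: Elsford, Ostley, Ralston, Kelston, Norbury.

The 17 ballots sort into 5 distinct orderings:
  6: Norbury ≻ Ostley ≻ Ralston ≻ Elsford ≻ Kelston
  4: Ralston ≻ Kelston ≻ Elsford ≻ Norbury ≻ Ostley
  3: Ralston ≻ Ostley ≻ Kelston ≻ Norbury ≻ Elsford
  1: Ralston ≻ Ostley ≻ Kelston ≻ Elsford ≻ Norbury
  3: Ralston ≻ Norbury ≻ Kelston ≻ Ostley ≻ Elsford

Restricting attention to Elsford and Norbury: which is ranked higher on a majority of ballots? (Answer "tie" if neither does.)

Ballots ranking Elsford above Norbury: 4 + 1 = 5.
Ballots ranking Norbury above Elsford: 17 − 5 = 12.
Norbury wins the head-to-head 12–5.

Norbury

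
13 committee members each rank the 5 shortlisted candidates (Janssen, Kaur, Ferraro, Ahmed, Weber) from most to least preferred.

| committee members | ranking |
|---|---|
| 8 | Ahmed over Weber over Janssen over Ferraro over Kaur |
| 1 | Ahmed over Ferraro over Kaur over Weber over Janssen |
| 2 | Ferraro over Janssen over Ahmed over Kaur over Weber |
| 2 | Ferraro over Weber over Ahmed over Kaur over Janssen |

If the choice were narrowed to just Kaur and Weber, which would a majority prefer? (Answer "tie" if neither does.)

Ballots ranking Kaur above Weber: 1 + 2 = 3.
Ballots ranking Weber above Kaur: 13 − 3 = 10.
Weber wins the head-to-head 10–3.

Weber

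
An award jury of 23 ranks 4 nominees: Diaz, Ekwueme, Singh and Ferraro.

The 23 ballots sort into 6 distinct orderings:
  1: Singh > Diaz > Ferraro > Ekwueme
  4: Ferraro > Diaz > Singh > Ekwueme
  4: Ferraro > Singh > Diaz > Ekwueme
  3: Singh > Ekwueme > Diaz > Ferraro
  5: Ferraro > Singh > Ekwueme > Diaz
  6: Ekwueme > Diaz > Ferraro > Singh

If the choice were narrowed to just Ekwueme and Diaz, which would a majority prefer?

Ballots ranking Ekwueme above Diaz: 3 + 5 + 6 = 14.
Ballots ranking Diaz above Ekwueme: 23 − 14 = 9.
Ekwueme wins the head-to-head 14–9.

Ekwueme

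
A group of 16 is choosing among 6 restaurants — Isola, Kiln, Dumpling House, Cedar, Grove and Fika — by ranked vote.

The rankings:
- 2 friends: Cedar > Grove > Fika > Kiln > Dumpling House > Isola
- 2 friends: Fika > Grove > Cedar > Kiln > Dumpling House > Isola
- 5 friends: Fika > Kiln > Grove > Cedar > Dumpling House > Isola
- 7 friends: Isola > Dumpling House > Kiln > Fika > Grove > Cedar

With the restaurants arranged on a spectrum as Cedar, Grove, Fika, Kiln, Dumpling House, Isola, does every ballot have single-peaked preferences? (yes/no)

Axis positions: Cedar=1, Grove=2, Fika=3, Kiln=4, Dumpling House=5, Isola=6.
Ballot type 1 (peak Cedar at position 1): ranking walks positions 1-2-3-4-5-6, expanding outward from the peak — single-peaked.
Ballot type 2 (peak Fika at position 3): ranking walks positions 3-2-1-4-5-6, expanding outward from the peak — single-peaked.
Ballot type 3 (peak Fika at position 3): ranking walks positions 3-4-2-1-5-6, expanding outward from the peak — single-peaked.
Ballot type 4 (peak Isola at position 6): ranking walks positions 6-5-4-3-2-1, expanding outward from the peak — single-peaked.
Every ranking is single-peaked on this axis.

yes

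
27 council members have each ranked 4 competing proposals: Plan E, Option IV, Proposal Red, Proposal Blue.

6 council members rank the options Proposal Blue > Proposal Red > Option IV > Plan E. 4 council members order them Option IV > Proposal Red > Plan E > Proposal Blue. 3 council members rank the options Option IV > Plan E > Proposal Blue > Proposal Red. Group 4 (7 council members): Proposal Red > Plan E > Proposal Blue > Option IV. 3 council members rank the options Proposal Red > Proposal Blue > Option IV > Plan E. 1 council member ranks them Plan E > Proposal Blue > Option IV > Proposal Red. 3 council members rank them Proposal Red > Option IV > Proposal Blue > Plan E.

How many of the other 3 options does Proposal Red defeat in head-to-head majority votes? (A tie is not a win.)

Proposal Red against each rival (27 council members):
Proposal Red vs Plan E: Proposal Red is ranked higher on 6+4+7+3+3 = 23 ballots, Plan E on 4. Proposal Red wins 23–4.
Proposal Red vs Option IV: Proposal Red is ranked higher on 6+7+3+3 = 19 ballots, Option IV on 8. Proposal Red wins 19–8.
Proposal Red vs Proposal Blue: 4+7+3+3 = 17 for Proposal Red, 10 for Proposal Blue — Proposal Red by 17–10.
Proposal Red beats Plan E, Option IV, Proposal Blue — 3 pairwise wins.

3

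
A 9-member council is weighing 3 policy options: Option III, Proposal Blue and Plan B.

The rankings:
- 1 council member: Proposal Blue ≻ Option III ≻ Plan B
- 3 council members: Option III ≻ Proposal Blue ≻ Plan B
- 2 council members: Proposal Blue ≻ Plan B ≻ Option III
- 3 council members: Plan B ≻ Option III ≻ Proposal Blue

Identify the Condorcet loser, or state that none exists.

Head-to-head results (9 council members):
Option III vs Proposal Blue: 6 to 3, Option III.
Option III vs Plan B: Plan B, 5–4.
Proposal Blue vs Plan B: Proposal Blue preferred on 1+3+2 = 6 ballots; Proposal Blue wins 6–3.
No option is winless: Option III beats Proposal Blue; Proposal Blue beats Plan B; Plan B beats Option III. There is no Condorcet loser.

none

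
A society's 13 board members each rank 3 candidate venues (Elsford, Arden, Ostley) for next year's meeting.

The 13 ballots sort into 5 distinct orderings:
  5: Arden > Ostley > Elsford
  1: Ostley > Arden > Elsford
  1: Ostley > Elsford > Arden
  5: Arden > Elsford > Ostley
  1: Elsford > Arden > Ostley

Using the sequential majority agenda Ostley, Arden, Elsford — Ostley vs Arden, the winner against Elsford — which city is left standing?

Round 1: Ostley vs Arden — 2–11, Arden advances.
Round 2: Arden vs Elsford — 11–2, Arden advances.
The agenda winner is Arden.

Arden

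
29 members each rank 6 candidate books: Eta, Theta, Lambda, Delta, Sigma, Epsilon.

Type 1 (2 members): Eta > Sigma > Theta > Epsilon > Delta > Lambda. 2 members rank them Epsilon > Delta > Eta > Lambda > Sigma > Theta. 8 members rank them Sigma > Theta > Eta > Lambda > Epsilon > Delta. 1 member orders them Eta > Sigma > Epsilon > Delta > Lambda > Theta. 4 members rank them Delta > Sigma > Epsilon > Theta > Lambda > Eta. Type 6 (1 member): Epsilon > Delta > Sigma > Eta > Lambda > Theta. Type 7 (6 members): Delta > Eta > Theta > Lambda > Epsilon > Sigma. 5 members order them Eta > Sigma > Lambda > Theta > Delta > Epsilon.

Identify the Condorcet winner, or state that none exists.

Eta

Pairwise majorities:
Eta vs Theta: Eta, 17–12.
Eta vs Lambda: Eta wins 25–4.
Eta vs Delta: Eta, 16–13.
Eta–Sigma: Eta 16–13.
Eta vs Epsilon: Eta, 22–7.
Theta vs Lambda: Theta wins 20–9.
Theta vs Delta: Theta, 15–14.
Theta vs Sigma: Sigma wins 23–6.
Theta vs Epsilon: Theta wins 21–8.
Lambda–Delta: Delta 16–13.
Lambda vs Sigma: Sigma wins 21–8.
Lambda vs Epsilon: Lambda, 19–10.
Delta vs Sigma: Sigma, 16–13.
Delta–Epsilon: Delta 15–14.
Sigma vs Epsilon: Sigma, 20–9.
Eta beats each of Theta, Lambda, Delta, Sigma, Epsilon — Eta is the Condorcet winner.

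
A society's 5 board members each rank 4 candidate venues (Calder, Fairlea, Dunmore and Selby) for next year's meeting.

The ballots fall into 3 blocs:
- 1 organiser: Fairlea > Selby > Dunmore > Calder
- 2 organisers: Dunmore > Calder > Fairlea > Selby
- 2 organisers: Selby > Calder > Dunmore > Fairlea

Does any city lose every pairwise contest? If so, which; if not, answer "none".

Pairwise majorities:
Calder vs Fairlea: 4 to 1, Calder.
Calder–Dunmore: Dunmore 3–2.
Calder vs Selby: 2 to 3, Selby.
Fairlea vs Dunmore: Fairlea preferred on 1 ballot; Dunmore wins 4–1.
Fairlea vs Selby: Fairlea preferred on 1+2 = 3 ballots; Fairlea wins 3–2.
Dunmore vs Selby: Selby wins 3–2.
Each city has at least one pairwise win (Calder beats Fairlea; Fairlea beats Selby; Dunmore beats Calder; Selby beats Calder) — no Condorcet loser.

none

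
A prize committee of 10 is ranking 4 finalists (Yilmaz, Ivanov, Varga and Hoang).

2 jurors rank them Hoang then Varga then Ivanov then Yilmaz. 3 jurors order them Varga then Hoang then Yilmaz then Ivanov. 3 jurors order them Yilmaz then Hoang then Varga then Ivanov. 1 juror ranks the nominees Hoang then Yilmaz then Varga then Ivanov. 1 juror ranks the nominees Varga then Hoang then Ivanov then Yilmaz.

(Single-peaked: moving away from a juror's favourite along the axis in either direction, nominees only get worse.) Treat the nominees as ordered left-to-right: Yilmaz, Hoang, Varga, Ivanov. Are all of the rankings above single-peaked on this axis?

Axis positions: Yilmaz=1, Hoang=2, Varga=3, Ivanov=4.
Group 1 (peak Hoang at position 2): ranking walks positions 2-3-4-1, expanding outward from the peak — single-peaked.
Group 2 (peak Varga at position 3): ranking walks positions 3-2-1-4, expanding outward from the peak — single-peaked.
Group 3 (peak Yilmaz at position 1): ranking walks positions 1-2-3-4, expanding outward from the peak — single-peaked.
Group 4 (peak Hoang at position 2): ranking walks positions 2-1-3-4, expanding outward from the peak — single-peaked.
Group 5 (peak Varga at position 3): ranking walks positions 3-2-4-1, expanding outward from the peak — single-peaked.
Every ranking is single-peaked on this axis.

yes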